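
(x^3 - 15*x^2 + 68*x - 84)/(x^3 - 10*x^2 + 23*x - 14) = (x - 6)/(x - 1)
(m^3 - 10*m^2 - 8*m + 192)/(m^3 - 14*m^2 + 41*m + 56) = (m^2 - 2*m - 24)/(m^2 - 6*m - 7)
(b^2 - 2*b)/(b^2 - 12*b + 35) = b*(b - 2)/(b^2 - 12*b + 35)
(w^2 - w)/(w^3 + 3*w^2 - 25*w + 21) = w/(w^2 + 4*w - 21)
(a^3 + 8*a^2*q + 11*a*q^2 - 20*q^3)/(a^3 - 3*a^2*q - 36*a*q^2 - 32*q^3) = (-a^2 - 4*a*q + 5*q^2)/(-a^2 + 7*a*q + 8*q^2)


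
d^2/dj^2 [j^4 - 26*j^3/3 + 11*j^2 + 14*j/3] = 12*j^2 - 52*j + 22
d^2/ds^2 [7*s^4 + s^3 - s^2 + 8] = 84*s^2 + 6*s - 2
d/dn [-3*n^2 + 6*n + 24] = 6 - 6*n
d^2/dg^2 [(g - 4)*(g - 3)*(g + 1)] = 6*g - 12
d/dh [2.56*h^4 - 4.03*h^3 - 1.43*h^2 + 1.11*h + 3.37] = 10.24*h^3 - 12.09*h^2 - 2.86*h + 1.11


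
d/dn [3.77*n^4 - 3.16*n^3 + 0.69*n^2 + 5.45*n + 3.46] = 15.08*n^3 - 9.48*n^2 + 1.38*n + 5.45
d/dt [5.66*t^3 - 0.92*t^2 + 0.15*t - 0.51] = 16.98*t^2 - 1.84*t + 0.15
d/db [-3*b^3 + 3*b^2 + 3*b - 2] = -9*b^2 + 6*b + 3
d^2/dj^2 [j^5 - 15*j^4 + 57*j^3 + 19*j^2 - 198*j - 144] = 20*j^3 - 180*j^2 + 342*j + 38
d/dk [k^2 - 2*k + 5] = 2*k - 2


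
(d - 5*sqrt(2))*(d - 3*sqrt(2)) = d^2 - 8*sqrt(2)*d + 30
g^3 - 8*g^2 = g^2*(g - 8)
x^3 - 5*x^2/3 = x^2*(x - 5/3)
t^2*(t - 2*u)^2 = t^4 - 4*t^3*u + 4*t^2*u^2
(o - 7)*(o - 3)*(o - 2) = o^3 - 12*o^2 + 41*o - 42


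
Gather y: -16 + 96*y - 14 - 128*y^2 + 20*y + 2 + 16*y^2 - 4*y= -112*y^2 + 112*y - 28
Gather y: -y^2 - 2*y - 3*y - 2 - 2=-y^2 - 5*y - 4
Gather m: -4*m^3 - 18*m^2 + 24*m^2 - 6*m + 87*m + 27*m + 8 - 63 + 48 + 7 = -4*m^3 + 6*m^2 + 108*m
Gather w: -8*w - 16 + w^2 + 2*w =w^2 - 6*w - 16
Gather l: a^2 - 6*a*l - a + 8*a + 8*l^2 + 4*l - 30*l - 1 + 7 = a^2 + 7*a + 8*l^2 + l*(-6*a - 26) + 6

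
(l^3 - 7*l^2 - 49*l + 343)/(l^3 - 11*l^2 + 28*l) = (l^2 - 49)/(l*(l - 4))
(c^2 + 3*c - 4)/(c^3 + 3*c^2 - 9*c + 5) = (c + 4)/(c^2 + 4*c - 5)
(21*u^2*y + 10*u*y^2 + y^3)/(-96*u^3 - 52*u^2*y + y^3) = y*(21*u^2 + 10*u*y + y^2)/(-96*u^3 - 52*u^2*y + y^3)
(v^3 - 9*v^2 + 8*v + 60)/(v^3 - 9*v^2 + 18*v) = (v^2 - 3*v - 10)/(v*(v - 3))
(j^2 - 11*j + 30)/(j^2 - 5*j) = (j - 6)/j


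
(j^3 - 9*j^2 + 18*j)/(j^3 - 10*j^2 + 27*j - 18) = j/(j - 1)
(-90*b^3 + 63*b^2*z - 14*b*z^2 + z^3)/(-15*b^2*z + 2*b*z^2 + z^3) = (30*b^2 - 11*b*z + z^2)/(z*(5*b + z))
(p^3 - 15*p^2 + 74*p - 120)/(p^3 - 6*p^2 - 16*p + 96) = (p - 5)/(p + 4)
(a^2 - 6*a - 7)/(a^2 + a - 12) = (a^2 - 6*a - 7)/(a^2 + a - 12)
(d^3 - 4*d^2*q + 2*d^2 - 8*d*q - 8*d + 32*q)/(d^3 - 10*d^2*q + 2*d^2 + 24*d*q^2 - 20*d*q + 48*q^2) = (-d^2 - 2*d + 8)/(-d^2 + 6*d*q - 2*d + 12*q)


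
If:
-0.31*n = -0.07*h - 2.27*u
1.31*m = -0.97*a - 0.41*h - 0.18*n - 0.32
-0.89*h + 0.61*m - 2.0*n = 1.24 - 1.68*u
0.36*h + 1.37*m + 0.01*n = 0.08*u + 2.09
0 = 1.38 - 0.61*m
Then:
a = -2.50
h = -2.78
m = 2.26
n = 1.56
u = 0.30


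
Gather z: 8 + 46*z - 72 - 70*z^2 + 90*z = -70*z^2 + 136*z - 64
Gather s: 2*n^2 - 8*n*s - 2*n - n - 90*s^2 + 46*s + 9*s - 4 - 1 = 2*n^2 - 3*n - 90*s^2 + s*(55 - 8*n) - 5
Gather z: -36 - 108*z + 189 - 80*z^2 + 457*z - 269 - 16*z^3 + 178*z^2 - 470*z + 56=-16*z^3 + 98*z^2 - 121*z - 60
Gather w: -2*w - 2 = -2*w - 2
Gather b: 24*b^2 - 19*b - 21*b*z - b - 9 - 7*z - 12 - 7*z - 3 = 24*b^2 + b*(-21*z - 20) - 14*z - 24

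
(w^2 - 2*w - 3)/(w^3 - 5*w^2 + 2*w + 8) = (w - 3)/(w^2 - 6*w + 8)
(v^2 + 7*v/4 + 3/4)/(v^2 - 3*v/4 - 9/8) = 2*(v + 1)/(2*v - 3)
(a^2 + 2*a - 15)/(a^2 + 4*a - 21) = (a + 5)/(a + 7)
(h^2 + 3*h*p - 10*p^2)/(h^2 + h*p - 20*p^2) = (-h + 2*p)/(-h + 4*p)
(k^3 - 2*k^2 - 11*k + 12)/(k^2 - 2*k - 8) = (k^2 + 2*k - 3)/(k + 2)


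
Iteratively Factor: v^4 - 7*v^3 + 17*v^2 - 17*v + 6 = (v - 2)*(v^3 - 5*v^2 + 7*v - 3) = (v - 2)*(v - 1)*(v^2 - 4*v + 3) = (v - 2)*(v - 1)^2*(v - 3)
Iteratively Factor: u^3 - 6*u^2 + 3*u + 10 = (u + 1)*(u^2 - 7*u + 10) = (u - 2)*(u + 1)*(u - 5)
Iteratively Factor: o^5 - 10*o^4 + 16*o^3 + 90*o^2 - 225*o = (o + 3)*(o^4 - 13*o^3 + 55*o^2 - 75*o) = (o - 3)*(o + 3)*(o^3 - 10*o^2 + 25*o) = o*(o - 3)*(o + 3)*(o^2 - 10*o + 25) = o*(o - 5)*(o - 3)*(o + 3)*(o - 5)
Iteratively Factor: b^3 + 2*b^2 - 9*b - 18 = (b - 3)*(b^2 + 5*b + 6) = (b - 3)*(b + 2)*(b + 3)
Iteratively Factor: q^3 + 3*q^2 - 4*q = (q + 4)*(q^2 - q) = (q - 1)*(q + 4)*(q)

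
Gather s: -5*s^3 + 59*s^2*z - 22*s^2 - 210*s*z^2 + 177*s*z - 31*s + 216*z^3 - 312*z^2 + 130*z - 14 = -5*s^3 + s^2*(59*z - 22) + s*(-210*z^2 + 177*z - 31) + 216*z^3 - 312*z^2 + 130*z - 14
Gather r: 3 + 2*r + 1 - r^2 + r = -r^2 + 3*r + 4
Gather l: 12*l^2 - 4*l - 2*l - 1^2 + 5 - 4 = 12*l^2 - 6*l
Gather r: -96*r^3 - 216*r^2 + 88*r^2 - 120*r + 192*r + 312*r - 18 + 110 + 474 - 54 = -96*r^3 - 128*r^2 + 384*r + 512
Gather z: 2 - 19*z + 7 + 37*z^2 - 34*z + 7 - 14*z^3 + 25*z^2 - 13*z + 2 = -14*z^3 + 62*z^2 - 66*z + 18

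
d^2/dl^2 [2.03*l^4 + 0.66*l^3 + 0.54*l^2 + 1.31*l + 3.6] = 24.36*l^2 + 3.96*l + 1.08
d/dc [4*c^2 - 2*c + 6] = 8*c - 2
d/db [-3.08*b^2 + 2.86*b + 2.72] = 2.86 - 6.16*b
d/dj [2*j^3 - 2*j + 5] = 6*j^2 - 2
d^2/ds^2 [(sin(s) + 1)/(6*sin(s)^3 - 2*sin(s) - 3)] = (144*sin(s)^7 + 324*sin(s)^6 - 168*sin(s)^5 - 222*sin(s)^4 + 138*sin(s)^3 - 146*sin(s)^2 - 105*sin(s) + 4)/(-6*sin(s)^3 + 2*sin(s) + 3)^3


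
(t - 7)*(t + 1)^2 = t^3 - 5*t^2 - 13*t - 7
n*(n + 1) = n^2 + n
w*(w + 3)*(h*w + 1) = h*w^3 + 3*h*w^2 + w^2 + 3*w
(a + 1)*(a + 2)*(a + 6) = a^3 + 9*a^2 + 20*a + 12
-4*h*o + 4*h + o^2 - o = (-4*h + o)*(o - 1)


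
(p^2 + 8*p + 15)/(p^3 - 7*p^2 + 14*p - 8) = (p^2 + 8*p + 15)/(p^3 - 7*p^2 + 14*p - 8)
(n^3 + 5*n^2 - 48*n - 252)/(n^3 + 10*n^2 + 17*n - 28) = (n^3 + 5*n^2 - 48*n - 252)/(n^3 + 10*n^2 + 17*n - 28)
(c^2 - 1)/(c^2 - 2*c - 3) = (c - 1)/(c - 3)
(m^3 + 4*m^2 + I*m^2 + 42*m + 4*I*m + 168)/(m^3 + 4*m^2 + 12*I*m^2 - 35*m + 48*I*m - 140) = (m - 6*I)/(m + 5*I)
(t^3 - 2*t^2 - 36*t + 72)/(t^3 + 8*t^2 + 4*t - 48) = (t - 6)/(t + 4)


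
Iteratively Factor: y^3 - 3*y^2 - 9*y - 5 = (y + 1)*(y^2 - 4*y - 5) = (y + 1)^2*(y - 5)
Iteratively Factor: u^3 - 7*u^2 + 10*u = (u - 2)*(u^2 - 5*u) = u*(u - 2)*(u - 5)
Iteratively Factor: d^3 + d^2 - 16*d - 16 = (d + 4)*(d^2 - 3*d - 4) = (d - 4)*(d + 4)*(d + 1)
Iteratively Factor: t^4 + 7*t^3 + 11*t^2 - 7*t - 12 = (t + 3)*(t^3 + 4*t^2 - t - 4) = (t - 1)*(t + 3)*(t^2 + 5*t + 4) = (t - 1)*(t + 3)*(t + 4)*(t + 1)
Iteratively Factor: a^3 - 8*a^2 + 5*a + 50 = (a - 5)*(a^2 - 3*a - 10) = (a - 5)^2*(a + 2)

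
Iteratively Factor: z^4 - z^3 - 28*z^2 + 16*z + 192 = (z + 4)*(z^3 - 5*z^2 - 8*z + 48) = (z - 4)*(z + 4)*(z^2 - z - 12) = (z - 4)*(z + 3)*(z + 4)*(z - 4)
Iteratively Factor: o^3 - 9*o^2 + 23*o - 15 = (o - 3)*(o^2 - 6*o + 5) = (o - 3)*(o - 1)*(o - 5)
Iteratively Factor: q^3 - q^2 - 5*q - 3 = (q - 3)*(q^2 + 2*q + 1) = (q - 3)*(q + 1)*(q + 1)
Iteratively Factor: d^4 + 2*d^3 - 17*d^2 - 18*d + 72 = (d - 2)*(d^3 + 4*d^2 - 9*d - 36) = (d - 2)*(d + 3)*(d^2 + d - 12) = (d - 2)*(d + 3)*(d + 4)*(d - 3)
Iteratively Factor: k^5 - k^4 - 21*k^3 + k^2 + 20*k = (k - 5)*(k^4 + 4*k^3 - k^2 - 4*k) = (k - 5)*(k - 1)*(k^3 + 5*k^2 + 4*k) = (k - 5)*(k - 1)*(k + 1)*(k^2 + 4*k) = k*(k - 5)*(k - 1)*(k + 1)*(k + 4)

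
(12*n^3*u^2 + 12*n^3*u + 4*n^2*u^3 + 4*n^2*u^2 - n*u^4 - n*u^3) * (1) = 12*n^3*u^2 + 12*n^3*u + 4*n^2*u^3 + 4*n^2*u^2 - n*u^4 - n*u^3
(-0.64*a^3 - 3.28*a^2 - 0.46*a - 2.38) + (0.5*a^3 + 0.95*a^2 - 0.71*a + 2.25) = -0.14*a^3 - 2.33*a^2 - 1.17*a - 0.13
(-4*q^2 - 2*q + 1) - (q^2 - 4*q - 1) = -5*q^2 + 2*q + 2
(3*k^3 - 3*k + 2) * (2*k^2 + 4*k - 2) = 6*k^5 + 12*k^4 - 12*k^3 - 8*k^2 + 14*k - 4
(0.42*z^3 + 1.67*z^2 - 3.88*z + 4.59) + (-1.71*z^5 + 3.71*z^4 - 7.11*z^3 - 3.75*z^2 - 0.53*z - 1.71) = -1.71*z^5 + 3.71*z^4 - 6.69*z^3 - 2.08*z^2 - 4.41*z + 2.88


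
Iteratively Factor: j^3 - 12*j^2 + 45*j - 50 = (j - 2)*(j^2 - 10*j + 25) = (j - 5)*(j - 2)*(j - 5)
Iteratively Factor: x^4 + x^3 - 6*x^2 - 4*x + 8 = (x - 2)*(x^3 + 3*x^2 - 4) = (x - 2)*(x + 2)*(x^2 + x - 2) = (x - 2)*(x - 1)*(x + 2)*(x + 2)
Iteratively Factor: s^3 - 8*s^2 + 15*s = (s)*(s^2 - 8*s + 15) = s*(s - 5)*(s - 3)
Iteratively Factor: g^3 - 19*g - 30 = (g + 2)*(g^2 - 2*g - 15) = (g + 2)*(g + 3)*(g - 5)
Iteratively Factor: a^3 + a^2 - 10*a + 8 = (a - 1)*(a^2 + 2*a - 8) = (a - 1)*(a + 4)*(a - 2)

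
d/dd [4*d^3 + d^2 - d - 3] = 12*d^2 + 2*d - 1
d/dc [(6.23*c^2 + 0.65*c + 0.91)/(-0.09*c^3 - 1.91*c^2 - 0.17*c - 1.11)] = (0.5607*c^4 + 0.117000000000001*c^3 + 0.4281*c^2 - 10.3544*c - 0.5668)/(0.0081*c^6 + 0.3438*c^5 + 3.6787*c^4 + 0.8492*c^3 + 4.2691*c^2 + 0.3774*c + 1.2321)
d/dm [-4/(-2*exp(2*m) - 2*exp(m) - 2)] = (-4*exp(m) - 2)*exp(m)/(exp(2*m) + exp(m) + 1)^2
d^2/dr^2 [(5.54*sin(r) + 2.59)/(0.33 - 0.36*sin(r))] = 21.4334705075446*(0.993816*sin(r)^2 + 0.910998*sin(r) - 1.987632)/(1.0*sin(r) - 0.916666666666667)^3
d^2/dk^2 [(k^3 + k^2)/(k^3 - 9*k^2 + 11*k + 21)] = 2*(10*k^3 - 63*k^2 + 441)/(k^6 - 30*k^5 + 363*k^4 - 2260*k^3 + 7623*k^2 - 13230*k + 9261)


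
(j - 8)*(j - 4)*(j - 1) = j^3 - 13*j^2 + 44*j - 32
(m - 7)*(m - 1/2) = m^2 - 15*m/2 + 7/2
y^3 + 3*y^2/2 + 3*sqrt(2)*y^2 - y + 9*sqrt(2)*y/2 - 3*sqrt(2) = (y - 1/2)*(y + 2)*(y + 3*sqrt(2))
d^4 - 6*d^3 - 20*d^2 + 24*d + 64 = (d - 8)*(d - 2)*(d + 2)^2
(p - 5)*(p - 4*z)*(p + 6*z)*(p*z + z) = p^4*z + 2*p^3*z^2 - 4*p^3*z - 24*p^2*z^3 - 8*p^2*z^2 - 5*p^2*z + 96*p*z^3 - 10*p*z^2 + 120*z^3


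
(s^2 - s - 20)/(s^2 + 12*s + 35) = (s^2 - s - 20)/(s^2 + 12*s + 35)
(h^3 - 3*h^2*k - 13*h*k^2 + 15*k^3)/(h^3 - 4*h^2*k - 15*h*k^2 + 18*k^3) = (h - 5*k)/(h - 6*k)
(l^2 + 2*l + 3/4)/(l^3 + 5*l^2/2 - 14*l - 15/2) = (l + 3/2)/(l^2 + 2*l - 15)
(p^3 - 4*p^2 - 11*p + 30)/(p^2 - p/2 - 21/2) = 2*(p^2 - 7*p + 10)/(2*p - 7)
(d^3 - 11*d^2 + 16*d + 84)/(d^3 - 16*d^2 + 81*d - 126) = (d + 2)/(d - 3)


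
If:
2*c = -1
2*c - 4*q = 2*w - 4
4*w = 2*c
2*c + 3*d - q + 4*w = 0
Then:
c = -1/2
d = 23/24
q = 7/8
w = -1/4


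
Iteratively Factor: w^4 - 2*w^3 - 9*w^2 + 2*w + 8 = (w + 1)*(w^3 - 3*w^2 - 6*w + 8) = (w + 1)*(w + 2)*(w^2 - 5*w + 4) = (w - 1)*(w + 1)*(w + 2)*(w - 4)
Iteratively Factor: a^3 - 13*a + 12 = (a + 4)*(a^2 - 4*a + 3) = (a - 1)*(a + 4)*(a - 3)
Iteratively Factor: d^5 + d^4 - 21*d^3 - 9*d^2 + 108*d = (d + 4)*(d^4 - 3*d^3 - 9*d^2 + 27*d) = (d - 3)*(d + 4)*(d^3 - 9*d) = d*(d - 3)*(d + 4)*(d^2 - 9) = d*(d - 3)^2*(d + 4)*(d + 3)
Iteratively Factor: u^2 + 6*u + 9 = (u + 3)*(u + 3)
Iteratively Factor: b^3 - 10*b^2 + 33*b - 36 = (b - 3)*(b^2 - 7*b + 12) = (b - 3)^2*(b - 4)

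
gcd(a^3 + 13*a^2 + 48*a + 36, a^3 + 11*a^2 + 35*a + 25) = a + 1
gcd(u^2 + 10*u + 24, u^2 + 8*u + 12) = u + 6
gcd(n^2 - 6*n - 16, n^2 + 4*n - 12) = 1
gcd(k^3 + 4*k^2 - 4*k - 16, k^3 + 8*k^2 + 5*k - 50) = k - 2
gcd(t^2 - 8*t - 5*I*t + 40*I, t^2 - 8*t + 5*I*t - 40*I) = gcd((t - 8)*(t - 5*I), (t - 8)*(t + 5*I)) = t - 8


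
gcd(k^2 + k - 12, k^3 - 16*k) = k + 4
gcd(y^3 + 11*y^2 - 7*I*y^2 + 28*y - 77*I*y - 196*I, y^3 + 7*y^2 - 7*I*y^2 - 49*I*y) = y^2 + y*(7 - 7*I) - 49*I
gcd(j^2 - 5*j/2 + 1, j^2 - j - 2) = j - 2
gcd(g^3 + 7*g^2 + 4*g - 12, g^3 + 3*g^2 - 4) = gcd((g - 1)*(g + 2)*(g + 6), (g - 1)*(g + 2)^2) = g^2 + g - 2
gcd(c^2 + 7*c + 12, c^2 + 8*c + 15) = c + 3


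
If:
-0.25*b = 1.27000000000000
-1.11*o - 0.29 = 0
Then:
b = -5.08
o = -0.26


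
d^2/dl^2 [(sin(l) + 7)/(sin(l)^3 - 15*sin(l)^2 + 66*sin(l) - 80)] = (-4*sin(l)^7 - 18*sin(l)^6 + 1200*sin(l)^5 - 9260*sin(l)^4 + 21588*sin(l)^3 + 11010*sin(l)^2 - 88780*sin(l) + 54744)/(sin(l)^3 - 15*sin(l)^2 + 66*sin(l) - 80)^3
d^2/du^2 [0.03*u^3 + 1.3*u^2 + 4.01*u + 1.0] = 0.18*u + 2.6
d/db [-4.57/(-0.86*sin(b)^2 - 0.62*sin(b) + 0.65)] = -(7.8604*sin(b) + 2.8334)*cos(b)/(0.86*sin(b)^2 + 0.62*sin(b) - 0.65)^2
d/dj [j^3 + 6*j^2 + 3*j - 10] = 3*j^2 + 12*j + 3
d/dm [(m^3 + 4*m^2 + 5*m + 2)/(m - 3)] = (2*m^3 - 5*m^2 - 24*m - 17)/(m^2 - 6*m + 9)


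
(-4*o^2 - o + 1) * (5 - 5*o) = 20*o^3 - 15*o^2 - 10*o + 5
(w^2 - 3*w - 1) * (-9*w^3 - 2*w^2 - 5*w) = -9*w^5 + 25*w^4 + 10*w^3 + 17*w^2 + 5*w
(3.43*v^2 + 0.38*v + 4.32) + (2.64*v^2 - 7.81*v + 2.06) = 6.07*v^2 - 7.43*v + 6.38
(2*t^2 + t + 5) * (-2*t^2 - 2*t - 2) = -4*t^4 - 6*t^3 - 16*t^2 - 12*t - 10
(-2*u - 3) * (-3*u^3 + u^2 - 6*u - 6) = 6*u^4 + 7*u^3 + 9*u^2 + 30*u + 18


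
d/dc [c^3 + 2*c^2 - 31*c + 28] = 3*c^2 + 4*c - 31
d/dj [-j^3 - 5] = -3*j^2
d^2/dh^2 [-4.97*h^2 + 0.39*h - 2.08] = -9.94000000000000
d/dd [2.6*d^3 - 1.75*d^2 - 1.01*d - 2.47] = 7.8*d^2 - 3.5*d - 1.01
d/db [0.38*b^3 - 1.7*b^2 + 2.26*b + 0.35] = 1.14*b^2 - 3.4*b + 2.26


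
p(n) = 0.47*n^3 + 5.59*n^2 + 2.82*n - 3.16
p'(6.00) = 120.66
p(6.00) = 316.52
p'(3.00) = 49.05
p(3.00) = 68.30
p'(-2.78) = -17.36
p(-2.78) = 22.10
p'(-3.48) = -19.01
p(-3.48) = 34.92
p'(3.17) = 52.43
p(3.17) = 76.92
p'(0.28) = 6.06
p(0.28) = -1.92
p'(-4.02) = -19.34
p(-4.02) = 45.31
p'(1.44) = 21.84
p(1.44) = 13.90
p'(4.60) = 84.08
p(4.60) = 173.84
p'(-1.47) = -10.57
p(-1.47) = 3.28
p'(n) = 1.41*n^2 + 11.18*n + 2.82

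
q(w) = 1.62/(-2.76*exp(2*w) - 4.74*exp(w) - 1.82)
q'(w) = 1.62*(5.52*exp(2*w) + 4.74*exp(w))/(-2.76*exp(2*w) - 4.74*exp(w) - 1.82)^2 = (8.9424*exp(w) + 7.6788)*exp(w)/(2.76*exp(2*w) + 4.74*exp(w) + 1.82)^2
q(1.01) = -0.05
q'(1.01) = 0.07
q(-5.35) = -0.88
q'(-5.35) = 0.01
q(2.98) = -0.00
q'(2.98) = 0.00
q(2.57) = -0.00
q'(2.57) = 0.01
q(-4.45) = -0.86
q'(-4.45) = 0.03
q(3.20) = -0.00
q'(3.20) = 0.00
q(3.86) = -0.00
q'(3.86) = 0.00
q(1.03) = -0.04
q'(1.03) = 0.07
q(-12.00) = -0.89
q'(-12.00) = 0.00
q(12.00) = 0.00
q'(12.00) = 0.00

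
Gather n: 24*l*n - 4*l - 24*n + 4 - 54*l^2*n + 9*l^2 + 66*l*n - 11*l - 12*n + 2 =9*l^2 - 15*l + n*(-54*l^2 + 90*l - 36) + 6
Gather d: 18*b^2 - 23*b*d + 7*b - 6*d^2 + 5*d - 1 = 18*b^2 + 7*b - 6*d^2 + d*(5 - 23*b) - 1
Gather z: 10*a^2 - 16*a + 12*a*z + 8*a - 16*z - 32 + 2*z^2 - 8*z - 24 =10*a^2 - 8*a + 2*z^2 + z*(12*a - 24) - 56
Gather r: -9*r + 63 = 63 - 9*r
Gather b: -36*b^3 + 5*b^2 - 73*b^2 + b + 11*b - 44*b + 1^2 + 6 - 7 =-36*b^3 - 68*b^2 - 32*b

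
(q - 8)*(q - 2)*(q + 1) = q^3 - 9*q^2 + 6*q + 16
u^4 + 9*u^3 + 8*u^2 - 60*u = u*(u - 2)*(u + 5)*(u + 6)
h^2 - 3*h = h*(h - 3)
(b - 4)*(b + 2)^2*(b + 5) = b^4 + 5*b^3 - 12*b^2 - 76*b - 80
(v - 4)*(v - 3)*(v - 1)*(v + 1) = v^4 - 7*v^3 + 11*v^2 + 7*v - 12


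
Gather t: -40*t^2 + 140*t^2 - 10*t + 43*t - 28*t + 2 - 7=100*t^2 + 5*t - 5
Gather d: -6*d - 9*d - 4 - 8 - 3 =-15*d - 15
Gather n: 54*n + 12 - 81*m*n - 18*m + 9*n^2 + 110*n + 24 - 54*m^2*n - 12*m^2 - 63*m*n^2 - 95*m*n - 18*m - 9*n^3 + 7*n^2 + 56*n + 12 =-12*m^2 - 36*m - 9*n^3 + n^2*(16 - 63*m) + n*(-54*m^2 - 176*m + 220) + 48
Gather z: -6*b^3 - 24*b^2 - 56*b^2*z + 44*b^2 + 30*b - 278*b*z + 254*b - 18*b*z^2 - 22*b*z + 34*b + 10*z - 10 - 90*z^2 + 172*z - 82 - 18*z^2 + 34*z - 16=-6*b^3 + 20*b^2 + 318*b + z^2*(-18*b - 108) + z*(-56*b^2 - 300*b + 216) - 108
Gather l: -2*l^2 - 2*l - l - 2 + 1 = -2*l^2 - 3*l - 1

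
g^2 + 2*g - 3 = (g - 1)*(g + 3)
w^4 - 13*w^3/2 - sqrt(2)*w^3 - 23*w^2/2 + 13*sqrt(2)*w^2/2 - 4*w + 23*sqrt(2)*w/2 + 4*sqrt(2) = (w - 8)*(w + 1/2)*(w + 1)*(w - sqrt(2))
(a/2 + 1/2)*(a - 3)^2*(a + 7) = a^4/2 + a^3 - 16*a^2 + 15*a + 63/2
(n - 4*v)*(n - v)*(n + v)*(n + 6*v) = n^4 + 2*n^3*v - 25*n^2*v^2 - 2*n*v^3 + 24*v^4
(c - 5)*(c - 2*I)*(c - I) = c^3 - 5*c^2 - 3*I*c^2 - 2*c + 15*I*c + 10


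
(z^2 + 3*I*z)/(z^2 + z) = (z + 3*I)/(z + 1)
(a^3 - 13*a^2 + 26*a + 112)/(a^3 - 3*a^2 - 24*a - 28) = (a - 8)/(a + 2)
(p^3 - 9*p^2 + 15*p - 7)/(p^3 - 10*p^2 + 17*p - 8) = (p - 7)/(p - 8)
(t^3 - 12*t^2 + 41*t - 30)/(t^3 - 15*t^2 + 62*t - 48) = (t - 5)/(t - 8)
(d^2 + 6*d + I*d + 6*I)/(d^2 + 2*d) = (d^2 + d*(6 + I) + 6*I)/(d*(d + 2))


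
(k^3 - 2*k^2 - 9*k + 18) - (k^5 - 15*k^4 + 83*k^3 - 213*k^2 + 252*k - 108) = -k^5 + 15*k^4 - 82*k^3 + 211*k^2 - 261*k + 126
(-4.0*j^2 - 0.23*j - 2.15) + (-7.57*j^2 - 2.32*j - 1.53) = -11.57*j^2 - 2.55*j - 3.68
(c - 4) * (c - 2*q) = c^2 - 2*c*q - 4*c + 8*q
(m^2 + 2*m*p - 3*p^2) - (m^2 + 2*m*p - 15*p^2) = 12*p^2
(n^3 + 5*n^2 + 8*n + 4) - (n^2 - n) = n^3 + 4*n^2 + 9*n + 4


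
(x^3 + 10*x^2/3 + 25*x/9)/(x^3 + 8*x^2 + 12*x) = (9*x^2 + 30*x + 25)/(9*(x^2 + 8*x + 12))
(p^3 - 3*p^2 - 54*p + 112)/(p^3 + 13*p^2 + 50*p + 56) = (p^2 - 10*p + 16)/(p^2 + 6*p + 8)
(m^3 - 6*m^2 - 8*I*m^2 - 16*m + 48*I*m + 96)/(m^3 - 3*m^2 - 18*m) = (m^2 - 8*I*m - 16)/(m*(m + 3))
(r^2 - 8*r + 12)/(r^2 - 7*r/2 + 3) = 2*(r - 6)/(2*r - 3)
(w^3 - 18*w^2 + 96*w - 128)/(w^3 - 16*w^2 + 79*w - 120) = (w^2 - 10*w + 16)/(w^2 - 8*w + 15)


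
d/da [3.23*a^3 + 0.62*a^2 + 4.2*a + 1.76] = 9.69*a^2 + 1.24*a + 4.2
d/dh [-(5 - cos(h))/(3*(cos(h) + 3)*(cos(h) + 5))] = (cos(h)^2 - 10*cos(h) - 55)*sin(h)/(3*(cos(h) + 3)^2*(cos(h) + 5)^2)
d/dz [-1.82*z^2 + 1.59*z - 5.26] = 1.59 - 3.64*z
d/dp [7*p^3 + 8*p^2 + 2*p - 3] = 21*p^2 + 16*p + 2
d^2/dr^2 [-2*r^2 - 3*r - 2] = -4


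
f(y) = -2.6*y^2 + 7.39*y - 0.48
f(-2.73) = -40.03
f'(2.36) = -4.88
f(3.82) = -10.19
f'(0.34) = 5.62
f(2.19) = 3.23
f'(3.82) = -12.47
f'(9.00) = -39.41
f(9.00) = -144.57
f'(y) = 7.39 - 5.2*y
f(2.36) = 2.48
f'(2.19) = -4.00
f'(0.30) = 5.83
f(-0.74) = -7.37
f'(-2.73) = 21.59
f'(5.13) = -19.29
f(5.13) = -30.99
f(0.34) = 1.73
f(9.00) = -144.57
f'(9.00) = -39.41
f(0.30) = 1.50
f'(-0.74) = 11.24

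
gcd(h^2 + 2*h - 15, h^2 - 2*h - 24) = 1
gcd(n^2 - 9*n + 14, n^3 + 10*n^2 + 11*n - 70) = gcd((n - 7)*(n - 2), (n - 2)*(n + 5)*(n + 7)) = n - 2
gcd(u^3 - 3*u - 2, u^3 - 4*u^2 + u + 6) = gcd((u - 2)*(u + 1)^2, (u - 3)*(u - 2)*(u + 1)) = u^2 - u - 2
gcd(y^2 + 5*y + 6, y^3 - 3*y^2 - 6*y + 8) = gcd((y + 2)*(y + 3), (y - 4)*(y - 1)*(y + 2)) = y + 2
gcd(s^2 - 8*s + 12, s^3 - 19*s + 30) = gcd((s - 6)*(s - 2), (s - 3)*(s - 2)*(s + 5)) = s - 2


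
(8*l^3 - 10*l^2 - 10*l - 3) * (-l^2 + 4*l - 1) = -8*l^5 + 42*l^4 - 38*l^3 - 27*l^2 - 2*l + 3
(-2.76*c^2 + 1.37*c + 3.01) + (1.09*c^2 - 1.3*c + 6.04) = -1.67*c^2 + 0.0700000000000001*c + 9.05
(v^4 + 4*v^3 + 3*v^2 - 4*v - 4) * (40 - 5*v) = -5*v^5 + 20*v^4 + 145*v^3 + 140*v^2 - 140*v - 160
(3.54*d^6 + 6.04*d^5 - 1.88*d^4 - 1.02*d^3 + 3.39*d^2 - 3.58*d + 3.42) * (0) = 0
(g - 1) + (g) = 2*g - 1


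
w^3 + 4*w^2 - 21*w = w*(w - 3)*(w + 7)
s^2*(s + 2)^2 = s^4 + 4*s^3 + 4*s^2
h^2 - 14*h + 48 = (h - 8)*(h - 6)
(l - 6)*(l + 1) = l^2 - 5*l - 6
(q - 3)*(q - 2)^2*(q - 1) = q^4 - 8*q^3 + 23*q^2 - 28*q + 12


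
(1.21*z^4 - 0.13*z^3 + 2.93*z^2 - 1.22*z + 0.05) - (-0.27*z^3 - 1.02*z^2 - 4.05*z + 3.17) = 1.21*z^4 + 0.14*z^3 + 3.95*z^2 + 2.83*z - 3.12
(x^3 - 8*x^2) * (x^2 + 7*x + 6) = x^5 - x^4 - 50*x^3 - 48*x^2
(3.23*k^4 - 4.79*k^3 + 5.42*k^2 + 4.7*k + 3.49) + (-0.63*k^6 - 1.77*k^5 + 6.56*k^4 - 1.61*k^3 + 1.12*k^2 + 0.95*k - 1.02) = -0.63*k^6 - 1.77*k^5 + 9.79*k^4 - 6.4*k^3 + 6.54*k^2 + 5.65*k + 2.47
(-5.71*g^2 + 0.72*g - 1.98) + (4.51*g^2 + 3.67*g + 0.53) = -1.2*g^2 + 4.39*g - 1.45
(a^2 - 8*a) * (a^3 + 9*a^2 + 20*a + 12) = a^5 + a^4 - 52*a^3 - 148*a^2 - 96*a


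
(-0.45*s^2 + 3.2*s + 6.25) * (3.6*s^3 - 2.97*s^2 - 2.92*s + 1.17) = -1.62*s^5 + 12.8565*s^4 + 14.31*s^3 - 28.433*s^2 - 14.506*s + 7.3125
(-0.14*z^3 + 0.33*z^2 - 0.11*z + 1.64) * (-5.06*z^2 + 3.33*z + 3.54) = 0.7084*z^5 - 2.136*z^4 + 1.1599*z^3 - 7.4965*z^2 + 5.0718*z + 5.8056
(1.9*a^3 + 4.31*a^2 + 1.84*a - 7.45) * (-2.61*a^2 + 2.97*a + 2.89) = -4.959*a^5 - 5.6061*a^4 + 13.4893*a^3 + 37.3652*a^2 - 16.8089*a - 21.5305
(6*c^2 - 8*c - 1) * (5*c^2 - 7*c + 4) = 30*c^4 - 82*c^3 + 75*c^2 - 25*c - 4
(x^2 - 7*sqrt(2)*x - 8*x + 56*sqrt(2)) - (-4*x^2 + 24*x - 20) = 5*x^2 - 32*x - 7*sqrt(2)*x + 20 + 56*sqrt(2)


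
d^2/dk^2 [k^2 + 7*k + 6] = 2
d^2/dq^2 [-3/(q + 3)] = -6/(q + 3)^3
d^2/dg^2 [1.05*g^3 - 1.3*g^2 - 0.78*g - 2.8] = 6.3*g - 2.6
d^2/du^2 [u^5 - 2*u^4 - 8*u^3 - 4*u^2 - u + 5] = 20*u^3 - 24*u^2 - 48*u - 8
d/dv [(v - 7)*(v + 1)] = 2*v - 6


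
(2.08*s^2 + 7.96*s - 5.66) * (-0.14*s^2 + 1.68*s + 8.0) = -0.2912*s^4 + 2.38*s^3 + 30.8052*s^2 + 54.1712*s - 45.28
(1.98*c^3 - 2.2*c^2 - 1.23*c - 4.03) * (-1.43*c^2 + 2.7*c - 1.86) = -2.8314*c^5 + 8.492*c^4 - 7.8639*c^3 + 6.5339*c^2 - 8.5932*c + 7.4958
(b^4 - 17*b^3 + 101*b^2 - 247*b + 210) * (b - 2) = b^5 - 19*b^4 + 135*b^3 - 449*b^2 + 704*b - 420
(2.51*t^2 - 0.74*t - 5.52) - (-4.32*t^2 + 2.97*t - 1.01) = 6.83*t^2 - 3.71*t - 4.51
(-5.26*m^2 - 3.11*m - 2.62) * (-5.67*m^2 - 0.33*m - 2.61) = 29.8242*m^4 + 19.3695*m^3 + 29.6103*m^2 + 8.9817*m + 6.8382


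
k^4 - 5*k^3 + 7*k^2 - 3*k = k*(k - 3)*(k - 1)^2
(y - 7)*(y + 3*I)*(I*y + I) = I*y^3 - 3*y^2 - 6*I*y^2 + 18*y - 7*I*y + 21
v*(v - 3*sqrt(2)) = v^2 - 3*sqrt(2)*v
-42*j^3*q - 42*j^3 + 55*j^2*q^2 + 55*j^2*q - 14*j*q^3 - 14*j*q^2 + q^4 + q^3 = (-7*j + q)*(-6*j + q)*(-j + q)*(q + 1)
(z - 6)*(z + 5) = z^2 - z - 30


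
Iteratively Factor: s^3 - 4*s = (s + 2)*(s^2 - 2*s) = (s - 2)*(s + 2)*(s)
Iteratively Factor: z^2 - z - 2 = (z - 2)*(z + 1)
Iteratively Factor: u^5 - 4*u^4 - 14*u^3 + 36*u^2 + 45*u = (u + 1)*(u^4 - 5*u^3 - 9*u^2 + 45*u) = (u + 1)*(u + 3)*(u^3 - 8*u^2 + 15*u) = (u - 5)*(u + 1)*(u + 3)*(u^2 - 3*u) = u*(u - 5)*(u + 1)*(u + 3)*(u - 3)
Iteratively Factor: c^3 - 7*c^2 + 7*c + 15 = (c - 5)*(c^2 - 2*c - 3) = (c - 5)*(c - 3)*(c + 1)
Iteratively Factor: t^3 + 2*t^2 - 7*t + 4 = (t - 1)*(t^2 + 3*t - 4) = (t - 1)^2*(t + 4)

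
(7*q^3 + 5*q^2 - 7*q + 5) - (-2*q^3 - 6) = 9*q^3 + 5*q^2 - 7*q + 11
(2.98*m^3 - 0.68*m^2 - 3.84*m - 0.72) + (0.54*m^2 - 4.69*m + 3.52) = 2.98*m^3 - 0.14*m^2 - 8.53*m + 2.8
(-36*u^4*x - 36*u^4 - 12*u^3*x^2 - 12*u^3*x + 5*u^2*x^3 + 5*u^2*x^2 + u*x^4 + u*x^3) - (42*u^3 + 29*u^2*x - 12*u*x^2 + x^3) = -36*u^4*x - 36*u^4 - 12*u^3*x^2 - 12*u^3*x - 42*u^3 + 5*u^2*x^3 + 5*u^2*x^2 - 29*u^2*x + u*x^4 + u*x^3 + 12*u*x^2 - x^3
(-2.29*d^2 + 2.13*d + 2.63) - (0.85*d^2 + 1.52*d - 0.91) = -3.14*d^2 + 0.61*d + 3.54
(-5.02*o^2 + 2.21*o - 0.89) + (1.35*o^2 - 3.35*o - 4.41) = -3.67*o^2 - 1.14*o - 5.3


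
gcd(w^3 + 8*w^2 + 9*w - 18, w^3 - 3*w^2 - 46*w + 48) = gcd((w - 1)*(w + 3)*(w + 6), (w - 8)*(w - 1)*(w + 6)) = w^2 + 5*w - 6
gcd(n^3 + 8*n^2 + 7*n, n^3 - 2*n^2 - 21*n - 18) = n + 1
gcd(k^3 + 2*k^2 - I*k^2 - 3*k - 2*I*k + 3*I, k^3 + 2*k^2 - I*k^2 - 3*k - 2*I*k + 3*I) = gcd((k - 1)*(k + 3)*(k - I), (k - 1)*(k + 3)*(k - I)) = k^3 + k^2*(2 - I) + k*(-3 - 2*I) + 3*I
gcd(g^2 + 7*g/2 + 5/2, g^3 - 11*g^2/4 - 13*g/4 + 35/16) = 1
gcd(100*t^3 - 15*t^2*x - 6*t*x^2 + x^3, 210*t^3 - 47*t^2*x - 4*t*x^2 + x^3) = -5*t + x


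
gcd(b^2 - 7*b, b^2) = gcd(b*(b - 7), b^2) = b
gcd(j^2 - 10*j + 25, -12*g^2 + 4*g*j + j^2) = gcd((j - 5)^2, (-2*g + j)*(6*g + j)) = 1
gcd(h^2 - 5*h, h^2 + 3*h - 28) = 1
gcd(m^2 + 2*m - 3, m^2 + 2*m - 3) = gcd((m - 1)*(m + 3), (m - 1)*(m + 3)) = m^2 + 2*m - 3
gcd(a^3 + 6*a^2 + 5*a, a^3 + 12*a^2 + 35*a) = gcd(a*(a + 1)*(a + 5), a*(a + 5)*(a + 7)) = a^2 + 5*a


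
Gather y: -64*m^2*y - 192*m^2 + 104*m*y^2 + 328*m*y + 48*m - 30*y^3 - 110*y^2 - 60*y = -192*m^2 + 48*m - 30*y^3 + y^2*(104*m - 110) + y*(-64*m^2 + 328*m - 60)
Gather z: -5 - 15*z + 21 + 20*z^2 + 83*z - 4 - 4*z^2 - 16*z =16*z^2 + 52*z + 12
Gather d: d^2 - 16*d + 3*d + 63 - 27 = d^2 - 13*d + 36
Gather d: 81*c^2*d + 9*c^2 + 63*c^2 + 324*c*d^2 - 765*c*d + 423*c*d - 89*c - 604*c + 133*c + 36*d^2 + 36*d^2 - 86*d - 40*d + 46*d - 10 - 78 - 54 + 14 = 72*c^2 - 560*c + d^2*(324*c + 72) + d*(81*c^2 - 342*c - 80) - 128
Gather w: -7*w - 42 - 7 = -7*w - 49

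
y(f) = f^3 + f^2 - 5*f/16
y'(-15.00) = 644.69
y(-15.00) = -3145.31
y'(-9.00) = 224.69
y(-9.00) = -645.19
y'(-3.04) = 21.33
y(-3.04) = -17.90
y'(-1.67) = 4.71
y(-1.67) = -1.35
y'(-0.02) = -0.35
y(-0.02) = 0.01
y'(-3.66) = 32.55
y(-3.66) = -34.49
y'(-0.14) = -0.53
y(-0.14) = 0.06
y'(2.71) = 27.14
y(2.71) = 26.40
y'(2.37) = 21.28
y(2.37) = 18.19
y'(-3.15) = 23.16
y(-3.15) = -20.35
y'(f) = 3*f^2 + 2*f - 5/16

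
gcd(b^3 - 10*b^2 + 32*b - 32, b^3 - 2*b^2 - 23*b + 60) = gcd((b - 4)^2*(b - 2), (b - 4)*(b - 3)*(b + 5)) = b - 4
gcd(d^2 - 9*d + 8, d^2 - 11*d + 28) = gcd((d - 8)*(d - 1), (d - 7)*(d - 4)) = 1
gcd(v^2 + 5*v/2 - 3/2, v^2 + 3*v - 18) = 1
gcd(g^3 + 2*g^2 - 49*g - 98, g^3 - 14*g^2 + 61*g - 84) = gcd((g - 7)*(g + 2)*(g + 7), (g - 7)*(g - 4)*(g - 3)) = g - 7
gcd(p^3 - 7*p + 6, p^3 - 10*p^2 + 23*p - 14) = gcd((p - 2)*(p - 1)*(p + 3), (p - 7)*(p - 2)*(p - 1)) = p^2 - 3*p + 2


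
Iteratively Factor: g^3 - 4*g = (g)*(g^2 - 4) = g*(g - 2)*(g + 2)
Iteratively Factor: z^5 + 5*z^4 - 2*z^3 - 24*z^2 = (z + 3)*(z^4 + 2*z^3 - 8*z^2) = z*(z + 3)*(z^3 + 2*z^2 - 8*z) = z*(z - 2)*(z + 3)*(z^2 + 4*z) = z^2*(z - 2)*(z + 3)*(z + 4)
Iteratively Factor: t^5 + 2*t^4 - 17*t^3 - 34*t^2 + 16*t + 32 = (t - 4)*(t^4 + 6*t^3 + 7*t^2 - 6*t - 8) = (t - 4)*(t + 4)*(t^3 + 2*t^2 - t - 2) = (t - 4)*(t + 2)*(t + 4)*(t^2 - 1) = (t - 4)*(t - 1)*(t + 2)*(t + 4)*(t + 1)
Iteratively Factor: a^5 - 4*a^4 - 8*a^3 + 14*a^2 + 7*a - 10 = (a - 1)*(a^4 - 3*a^3 - 11*a^2 + 3*a + 10) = (a - 1)*(a + 2)*(a^3 - 5*a^2 - a + 5) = (a - 1)*(a + 1)*(a + 2)*(a^2 - 6*a + 5) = (a - 1)^2*(a + 1)*(a + 2)*(a - 5)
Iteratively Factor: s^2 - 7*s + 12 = (s - 4)*(s - 3)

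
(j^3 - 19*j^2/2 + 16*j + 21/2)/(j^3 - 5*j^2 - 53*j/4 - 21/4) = 2*(j - 3)/(2*j + 3)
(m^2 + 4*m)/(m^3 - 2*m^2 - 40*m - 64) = m/(m^2 - 6*m - 16)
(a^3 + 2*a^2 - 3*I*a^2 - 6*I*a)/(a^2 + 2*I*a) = (a^2 + a*(2 - 3*I) - 6*I)/(a + 2*I)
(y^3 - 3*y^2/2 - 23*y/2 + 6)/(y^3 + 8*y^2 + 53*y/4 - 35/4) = 2*(y^2 - y - 12)/(2*y^2 + 17*y + 35)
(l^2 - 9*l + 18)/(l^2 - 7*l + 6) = (l - 3)/(l - 1)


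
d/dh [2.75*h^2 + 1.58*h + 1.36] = 5.5*h + 1.58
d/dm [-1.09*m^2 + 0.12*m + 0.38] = 0.12 - 2.18*m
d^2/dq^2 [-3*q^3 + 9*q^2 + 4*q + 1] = 18 - 18*q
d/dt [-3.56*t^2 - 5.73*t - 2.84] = -7.12*t - 5.73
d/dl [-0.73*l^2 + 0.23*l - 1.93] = 0.23 - 1.46*l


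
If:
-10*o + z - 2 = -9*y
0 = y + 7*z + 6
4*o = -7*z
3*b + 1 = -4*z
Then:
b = 359/267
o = 196/89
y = 250/89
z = -112/89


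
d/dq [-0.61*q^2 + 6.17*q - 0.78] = 6.17 - 1.22*q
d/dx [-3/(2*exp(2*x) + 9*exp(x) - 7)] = (12*exp(x) + 27)*exp(x)/(2*exp(2*x) + 9*exp(x) - 7)^2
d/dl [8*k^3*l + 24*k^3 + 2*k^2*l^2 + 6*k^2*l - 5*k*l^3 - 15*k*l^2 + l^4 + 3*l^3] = 8*k^3 + 4*k^2*l + 6*k^2 - 15*k*l^2 - 30*k*l + 4*l^3 + 9*l^2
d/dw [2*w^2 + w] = 4*w + 1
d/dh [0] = 0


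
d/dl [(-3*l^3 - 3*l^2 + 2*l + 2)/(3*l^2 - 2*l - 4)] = (-9*l^4 + 12*l^3 + 36*l^2 + 12*l - 4)/(9*l^4 - 12*l^3 - 20*l^2 + 16*l + 16)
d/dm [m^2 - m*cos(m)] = m*sin(m) + 2*m - cos(m)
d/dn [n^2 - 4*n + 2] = 2*n - 4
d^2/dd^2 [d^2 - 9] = 2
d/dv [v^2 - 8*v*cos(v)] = 8*v*sin(v) + 2*v - 8*cos(v)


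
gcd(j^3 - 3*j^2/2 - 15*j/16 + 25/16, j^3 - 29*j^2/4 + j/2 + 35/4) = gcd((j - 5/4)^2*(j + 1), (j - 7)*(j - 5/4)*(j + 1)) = j^2 - j/4 - 5/4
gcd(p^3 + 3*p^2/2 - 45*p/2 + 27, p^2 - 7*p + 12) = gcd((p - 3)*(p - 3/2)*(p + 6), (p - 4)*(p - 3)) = p - 3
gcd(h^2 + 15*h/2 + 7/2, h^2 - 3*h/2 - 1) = h + 1/2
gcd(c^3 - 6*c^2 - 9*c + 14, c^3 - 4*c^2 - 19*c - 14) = c^2 - 5*c - 14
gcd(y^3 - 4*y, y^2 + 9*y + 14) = y + 2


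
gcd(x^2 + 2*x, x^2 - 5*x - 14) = x + 2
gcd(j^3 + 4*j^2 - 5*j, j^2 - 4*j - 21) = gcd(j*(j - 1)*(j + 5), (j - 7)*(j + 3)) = 1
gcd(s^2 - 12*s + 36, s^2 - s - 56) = 1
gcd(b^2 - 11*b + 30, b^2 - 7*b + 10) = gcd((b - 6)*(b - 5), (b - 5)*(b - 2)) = b - 5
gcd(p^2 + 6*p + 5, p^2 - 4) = 1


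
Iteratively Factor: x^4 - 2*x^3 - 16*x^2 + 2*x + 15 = (x - 5)*(x^3 + 3*x^2 - x - 3) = (x - 5)*(x - 1)*(x^2 + 4*x + 3) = (x - 5)*(x - 1)*(x + 1)*(x + 3)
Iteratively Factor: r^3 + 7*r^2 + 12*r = (r + 3)*(r^2 + 4*r) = r*(r + 3)*(r + 4)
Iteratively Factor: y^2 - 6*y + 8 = (y - 2)*(y - 4)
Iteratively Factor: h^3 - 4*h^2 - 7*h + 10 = (h + 2)*(h^2 - 6*h + 5) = (h - 5)*(h + 2)*(h - 1)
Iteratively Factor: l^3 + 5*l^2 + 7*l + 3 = (l + 3)*(l^2 + 2*l + 1) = (l + 1)*(l + 3)*(l + 1)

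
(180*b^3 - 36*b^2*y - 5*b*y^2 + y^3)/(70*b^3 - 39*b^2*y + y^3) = (-36*b^2 + y^2)/(-14*b^2 + 5*b*y + y^2)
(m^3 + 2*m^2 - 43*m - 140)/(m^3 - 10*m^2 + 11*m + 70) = (m^2 + 9*m + 20)/(m^2 - 3*m - 10)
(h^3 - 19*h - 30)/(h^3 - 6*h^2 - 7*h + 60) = (h + 2)/(h - 4)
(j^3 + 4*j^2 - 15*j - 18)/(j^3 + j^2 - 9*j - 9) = (j + 6)/(j + 3)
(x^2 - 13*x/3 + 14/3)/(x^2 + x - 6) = (x - 7/3)/(x + 3)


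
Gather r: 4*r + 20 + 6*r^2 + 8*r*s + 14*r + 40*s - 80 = 6*r^2 + r*(8*s + 18) + 40*s - 60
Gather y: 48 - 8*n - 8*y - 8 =-8*n - 8*y + 40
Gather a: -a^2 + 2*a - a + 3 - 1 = -a^2 + a + 2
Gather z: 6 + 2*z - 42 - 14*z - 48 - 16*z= -28*z - 84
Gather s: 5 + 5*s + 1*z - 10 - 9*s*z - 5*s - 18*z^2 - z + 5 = -9*s*z - 18*z^2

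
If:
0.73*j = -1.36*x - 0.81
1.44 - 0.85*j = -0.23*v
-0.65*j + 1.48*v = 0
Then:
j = 1.92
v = 0.84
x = -1.63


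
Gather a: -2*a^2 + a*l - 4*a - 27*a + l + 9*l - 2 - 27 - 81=-2*a^2 + a*(l - 31) + 10*l - 110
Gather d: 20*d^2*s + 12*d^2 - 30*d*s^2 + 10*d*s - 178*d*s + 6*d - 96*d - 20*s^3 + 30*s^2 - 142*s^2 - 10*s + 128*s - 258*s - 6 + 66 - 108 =d^2*(20*s + 12) + d*(-30*s^2 - 168*s - 90) - 20*s^3 - 112*s^2 - 140*s - 48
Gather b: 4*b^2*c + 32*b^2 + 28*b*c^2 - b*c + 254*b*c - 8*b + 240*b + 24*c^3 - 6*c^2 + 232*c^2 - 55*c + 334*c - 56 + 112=b^2*(4*c + 32) + b*(28*c^2 + 253*c + 232) + 24*c^3 + 226*c^2 + 279*c + 56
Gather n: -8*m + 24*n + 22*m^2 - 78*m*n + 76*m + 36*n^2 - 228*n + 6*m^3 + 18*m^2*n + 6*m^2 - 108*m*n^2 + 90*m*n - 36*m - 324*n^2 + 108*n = 6*m^3 + 28*m^2 + 32*m + n^2*(-108*m - 288) + n*(18*m^2 + 12*m - 96)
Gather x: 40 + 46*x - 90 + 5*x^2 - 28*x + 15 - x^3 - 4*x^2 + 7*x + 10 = -x^3 + x^2 + 25*x - 25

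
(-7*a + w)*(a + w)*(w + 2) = -7*a^2*w - 14*a^2 - 6*a*w^2 - 12*a*w + w^3 + 2*w^2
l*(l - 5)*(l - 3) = l^3 - 8*l^2 + 15*l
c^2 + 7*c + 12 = (c + 3)*(c + 4)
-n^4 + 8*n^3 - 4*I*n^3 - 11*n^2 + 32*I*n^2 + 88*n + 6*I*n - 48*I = (n - 8)*(n + 6*I)*(I*n + 1)^2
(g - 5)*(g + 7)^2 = g^3 + 9*g^2 - 21*g - 245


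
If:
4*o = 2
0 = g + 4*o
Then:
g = -2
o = 1/2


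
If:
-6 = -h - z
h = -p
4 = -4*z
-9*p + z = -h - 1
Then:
No Solution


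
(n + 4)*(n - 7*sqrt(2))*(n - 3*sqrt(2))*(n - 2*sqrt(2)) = n^4 - 12*sqrt(2)*n^3 + 4*n^3 - 48*sqrt(2)*n^2 + 82*n^2 - 84*sqrt(2)*n + 328*n - 336*sqrt(2)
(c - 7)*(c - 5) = c^2 - 12*c + 35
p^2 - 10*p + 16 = (p - 8)*(p - 2)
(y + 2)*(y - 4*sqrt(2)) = y^2 - 4*sqrt(2)*y + 2*y - 8*sqrt(2)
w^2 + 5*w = w*(w + 5)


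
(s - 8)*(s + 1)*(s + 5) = s^3 - 2*s^2 - 43*s - 40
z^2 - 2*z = z*(z - 2)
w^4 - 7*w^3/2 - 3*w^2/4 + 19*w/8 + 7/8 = (w - 7/2)*(w - 1)*(w + 1/2)^2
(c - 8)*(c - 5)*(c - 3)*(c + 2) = c^4 - 14*c^3 + 47*c^2 + 38*c - 240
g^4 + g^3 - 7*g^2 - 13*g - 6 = (g - 3)*(g + 1)^2*(g + 2)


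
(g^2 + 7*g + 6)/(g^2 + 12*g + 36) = (g + 1)/(g + 6)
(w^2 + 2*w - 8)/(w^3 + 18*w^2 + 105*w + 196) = (w - 2)/(w^2 + 14*w + 49)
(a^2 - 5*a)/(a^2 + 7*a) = (a - 5)/(a + 7)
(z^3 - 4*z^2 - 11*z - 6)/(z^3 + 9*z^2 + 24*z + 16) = (z^2 - 5*z - 6)/(z^2 + 8*z + 16)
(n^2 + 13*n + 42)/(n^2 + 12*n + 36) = (n + 7)/(n + 6)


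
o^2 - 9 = (o - 3)*(o + 3)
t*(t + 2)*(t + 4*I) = t^3 + 2*t^2 + 4*I*t^2 + 8*I*t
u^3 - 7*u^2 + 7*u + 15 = (u - 5)*(u - 3)*(u + 1)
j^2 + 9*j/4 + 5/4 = (j + 1)*(j + 5/4)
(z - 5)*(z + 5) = z^2 - 25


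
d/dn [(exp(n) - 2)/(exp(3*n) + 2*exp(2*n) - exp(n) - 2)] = (-(exp(n) - 2)*(3*exp(2*n) + 4*exp(n) - 1) + exp(3*n) + 2*exp(2*n) - exp(n) - 2)*exp(n)/(exp(3*n) + 2*exp(2*n) - exp(n) - 2)^2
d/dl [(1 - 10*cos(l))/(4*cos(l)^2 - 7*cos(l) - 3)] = (-40*cos(l)^2 + 8*cos(l) - 37)*sin(l)/(4*sin(l)^2 + 7*cos(l) - 1)^2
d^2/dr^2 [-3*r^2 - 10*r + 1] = -6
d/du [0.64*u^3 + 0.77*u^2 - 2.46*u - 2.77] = 1.92*u^2 + 1.54*u - 2.46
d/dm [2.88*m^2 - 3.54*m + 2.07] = 5.76*m - 3.54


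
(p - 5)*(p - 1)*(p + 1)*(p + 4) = p^4 - p^3 - 21*p^2 + p + 20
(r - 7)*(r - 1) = r^2 - 8*r + 7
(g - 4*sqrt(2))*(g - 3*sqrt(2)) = g^2 - 7*sqrt(2)*g + 24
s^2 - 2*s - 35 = (s - 7)*(s + 5)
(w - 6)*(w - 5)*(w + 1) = w^3 - 10*w^2 + 19*w + 30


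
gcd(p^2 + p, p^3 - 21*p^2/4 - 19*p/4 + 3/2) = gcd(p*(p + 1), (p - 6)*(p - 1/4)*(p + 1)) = p + 1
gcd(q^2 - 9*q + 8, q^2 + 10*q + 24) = 1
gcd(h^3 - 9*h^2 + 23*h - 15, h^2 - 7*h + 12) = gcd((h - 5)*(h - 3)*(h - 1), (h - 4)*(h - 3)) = h - 3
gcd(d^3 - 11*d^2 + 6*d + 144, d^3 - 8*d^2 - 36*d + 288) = d^2 - 14*d + 48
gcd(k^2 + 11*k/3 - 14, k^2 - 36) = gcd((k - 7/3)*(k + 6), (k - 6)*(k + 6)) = k + 6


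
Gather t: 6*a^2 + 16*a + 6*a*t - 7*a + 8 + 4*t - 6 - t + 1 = 6*a^2 + 9*a + t*(6*a + 3) + 3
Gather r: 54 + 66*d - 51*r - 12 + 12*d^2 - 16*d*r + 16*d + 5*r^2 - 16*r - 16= 12*d^2 + 82*d + 5*r^2 + r*(-16*d - 67) + 26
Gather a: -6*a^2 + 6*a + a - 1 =-6*a^2 + 7*a - 1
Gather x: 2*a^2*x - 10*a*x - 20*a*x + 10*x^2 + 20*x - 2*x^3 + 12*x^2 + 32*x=-2*x^3 + 22*x^2 + x*(2*a^2 - 30*a + 52)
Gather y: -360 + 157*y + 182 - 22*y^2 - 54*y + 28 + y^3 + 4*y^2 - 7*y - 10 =y^3 - 18*y^2 + 96*y - 160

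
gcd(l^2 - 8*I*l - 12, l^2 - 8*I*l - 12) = l^2 - 8*I*l - 12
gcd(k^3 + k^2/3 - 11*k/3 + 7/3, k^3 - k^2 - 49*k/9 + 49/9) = k^2 + 4*k/3 - 7/3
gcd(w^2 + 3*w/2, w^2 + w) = w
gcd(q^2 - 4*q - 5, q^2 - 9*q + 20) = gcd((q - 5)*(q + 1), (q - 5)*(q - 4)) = q - 5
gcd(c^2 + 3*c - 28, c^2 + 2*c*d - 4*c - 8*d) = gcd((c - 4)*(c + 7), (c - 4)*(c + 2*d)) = c - 4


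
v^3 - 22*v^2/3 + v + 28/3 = (v - 7)*(v - 4/3)*(v + 1)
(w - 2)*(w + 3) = w^2 + w - 6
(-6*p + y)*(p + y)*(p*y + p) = -6*p^3*y - 6*p^3 - 5*p^2*y^2 - 5*p^2*y + p*y^3 + p*y^2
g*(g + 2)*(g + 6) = g^3 + 8*g^2 + 12*g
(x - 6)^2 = x^2 - 12*x + 36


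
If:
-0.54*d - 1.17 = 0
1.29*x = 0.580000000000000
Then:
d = -2.17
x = 0.45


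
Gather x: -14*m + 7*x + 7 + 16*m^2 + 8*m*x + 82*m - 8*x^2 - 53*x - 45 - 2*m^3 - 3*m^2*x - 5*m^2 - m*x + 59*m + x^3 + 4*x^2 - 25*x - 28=-2*m^3 + 11*m^2 + 127*m + x^3 - 4*x^2 + x*(-3*m^2 + 7*m - 71) - 66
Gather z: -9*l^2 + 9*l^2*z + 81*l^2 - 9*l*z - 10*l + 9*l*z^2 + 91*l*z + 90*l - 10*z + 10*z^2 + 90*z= 72*l^2 + 80*l + z^2*(9*l + 10) + z*(9*l^2 + 82*l + 80)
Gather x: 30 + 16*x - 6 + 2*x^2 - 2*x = 2*x^2 + 14*x + 24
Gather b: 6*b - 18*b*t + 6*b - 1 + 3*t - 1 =b*(12 - 18*t) + 3*t - 2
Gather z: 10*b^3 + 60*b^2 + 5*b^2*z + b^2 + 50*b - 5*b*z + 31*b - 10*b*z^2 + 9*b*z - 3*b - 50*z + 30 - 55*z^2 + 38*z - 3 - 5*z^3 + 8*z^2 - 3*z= 10*b^3 + 61*b^2 + 78*b - 5*z^3 + z^2*(-10*b - 47) + z*(5*b^2 + 4*b - 15) + 27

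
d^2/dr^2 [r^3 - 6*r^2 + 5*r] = 6*r - 12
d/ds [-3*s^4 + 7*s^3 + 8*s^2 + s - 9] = -12*s^3 + 21*s^2 + 16*s + 1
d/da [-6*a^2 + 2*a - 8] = 2 - 12*a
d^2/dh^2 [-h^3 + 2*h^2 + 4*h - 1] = 4 - 6*h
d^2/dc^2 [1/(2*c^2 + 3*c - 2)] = 2*(-4*c^2 - 6*c + (4*c + 3)^2 + 4)/(2*c^2 + 3*c - 2)^3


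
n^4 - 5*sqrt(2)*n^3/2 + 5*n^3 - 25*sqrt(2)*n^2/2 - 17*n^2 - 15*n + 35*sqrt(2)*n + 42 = (n - 2)*(n + 7)*(n - 3*sqrt(2))*(n + sqrt(2)/2)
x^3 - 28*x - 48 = (x - 6)*(x + 2)*(x + 4)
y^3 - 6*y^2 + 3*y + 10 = (y - 5)*(y - 2)*(y + 1)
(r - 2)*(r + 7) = r^2 + 5*r - 14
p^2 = p^2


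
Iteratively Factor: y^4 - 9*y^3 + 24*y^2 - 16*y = (y - 4)*(y^3 - 5*y^2 + 4*y) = (y - 4)^2*(y^2 - y) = (y - 4)^2*(y - 1)*(y)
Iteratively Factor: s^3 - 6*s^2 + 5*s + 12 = (s + 1)*(s^2 - 7*s + 12) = (s - 4)*(s + 1)*(s - 3)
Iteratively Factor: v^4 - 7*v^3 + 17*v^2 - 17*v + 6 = (v - 2)*(v^3 - 5*v^2 + 7*v - 3) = (v - 2)*(v - 1)*(v^2 - 4*v + 3) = (v - 2)*(v - 1)^2*(v - 3)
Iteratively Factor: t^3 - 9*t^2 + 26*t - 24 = (t - 2)*(t^2 - 7*t + 12) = (t - 4)*(t - 2)*(t - 3)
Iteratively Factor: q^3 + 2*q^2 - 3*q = (q + 3)*(q^2 - q) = q*(q + 3)*(q - 1)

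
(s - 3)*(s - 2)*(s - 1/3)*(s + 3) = s^4 - 7*s^3/3 - 25*s^2/3 + 21*s - 6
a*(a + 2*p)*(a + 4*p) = a^3 + 6*a^2*p + 8*a*p^2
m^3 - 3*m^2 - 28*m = m*(m - 7)*(m + 4)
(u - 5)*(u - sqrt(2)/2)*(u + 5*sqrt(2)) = u^3 - 5*u^2 + 9*sqrt(2)*u^2/2 - 45*sqrt(2)*u/2 - 5*u + 25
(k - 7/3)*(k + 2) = k^2 - k/3 - 14/3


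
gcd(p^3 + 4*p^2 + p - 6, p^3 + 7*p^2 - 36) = p + 3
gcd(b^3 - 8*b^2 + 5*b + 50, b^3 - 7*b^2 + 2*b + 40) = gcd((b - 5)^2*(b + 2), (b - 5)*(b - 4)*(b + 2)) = b^2 - 3*b - 10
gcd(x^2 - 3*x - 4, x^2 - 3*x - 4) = x^2 - 3*x - 4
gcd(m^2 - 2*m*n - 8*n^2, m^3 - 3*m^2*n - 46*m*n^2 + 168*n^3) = m - 4*n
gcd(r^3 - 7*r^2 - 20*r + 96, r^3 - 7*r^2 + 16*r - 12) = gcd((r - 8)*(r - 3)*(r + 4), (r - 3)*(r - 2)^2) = r - 3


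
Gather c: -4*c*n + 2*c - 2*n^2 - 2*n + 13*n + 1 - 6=c*(2 - 4*n) - 2*n^2 + 11*n - 5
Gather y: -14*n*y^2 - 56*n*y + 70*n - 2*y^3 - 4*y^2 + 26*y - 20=70*n - 2*y^3 + y^2*(-14*n - 4) + y*(26 - 56*n) - 20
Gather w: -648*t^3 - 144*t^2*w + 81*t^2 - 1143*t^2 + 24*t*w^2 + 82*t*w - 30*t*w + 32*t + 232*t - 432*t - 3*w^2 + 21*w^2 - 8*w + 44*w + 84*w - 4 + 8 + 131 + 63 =-648*t^3 - 1062*t^2 - 168*t + w^2*(24*t + 18) + w*(-144*t^2 + 52*t + 120) + 198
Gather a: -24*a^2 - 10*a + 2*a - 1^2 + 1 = -24*a^2 - 8*a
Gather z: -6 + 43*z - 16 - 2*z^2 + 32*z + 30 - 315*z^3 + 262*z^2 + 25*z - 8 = -315*z^3 + 260*z^2 + 100*z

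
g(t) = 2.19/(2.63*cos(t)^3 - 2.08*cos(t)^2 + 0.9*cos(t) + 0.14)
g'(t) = 2.19*(7.89*sin(t)*cos(t)^2 - 4.16*sin(t)*cos(t) + 0.9*sin(t))/(2.63*cos(t)^3 - 2.08*cos(t)^2 + 0.9*cos(t) + 0.14)^2 = (17.2791*cos(t)^2 - 9.1104*cos(t) + 1.971)*sin(t)/(2.63*cos(t)^3 - 2.08*cos(t)^2 + 0.9*cos(t) + 0.14)^2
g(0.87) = 3.91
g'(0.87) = 7.98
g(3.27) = -0.41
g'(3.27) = -0.12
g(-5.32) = 4.71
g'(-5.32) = 9.11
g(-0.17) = 1.44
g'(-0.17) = -0.71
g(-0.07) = 1.39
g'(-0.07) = -0.28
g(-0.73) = 2.94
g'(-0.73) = -5.76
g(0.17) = 1.44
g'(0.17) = 0.71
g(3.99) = -1.03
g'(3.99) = -2.58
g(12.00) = 2.19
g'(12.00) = -3.54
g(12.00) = 2.19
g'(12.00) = -3.54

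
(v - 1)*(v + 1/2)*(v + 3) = v^3 + 5*v^2/2 - 2*v - 3/2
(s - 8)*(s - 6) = s^2 - 14*s + 48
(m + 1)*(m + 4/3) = m^2 + 7*m/3 + 4/3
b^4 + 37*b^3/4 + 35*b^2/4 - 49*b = b*(b - 7/4)*(b + 4)*(b + 7)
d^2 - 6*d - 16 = (d - 8)*(d + 2)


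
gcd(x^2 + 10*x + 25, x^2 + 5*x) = x + 5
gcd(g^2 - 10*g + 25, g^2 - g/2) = 1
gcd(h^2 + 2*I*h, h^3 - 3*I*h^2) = h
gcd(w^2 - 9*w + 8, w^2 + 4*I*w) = 1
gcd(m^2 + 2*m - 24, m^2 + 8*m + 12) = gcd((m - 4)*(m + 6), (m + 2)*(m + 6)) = m + 6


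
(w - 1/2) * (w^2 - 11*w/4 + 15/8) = w^3 - 13*w^2/4 + 13*w/4 - 15/16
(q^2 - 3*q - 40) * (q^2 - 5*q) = q^4 - 8*q^3 - 25*q^2 + 200*q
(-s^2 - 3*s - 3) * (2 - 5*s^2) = 5*s^4 + 15*s^3 + 13*s^2 - 6*s - 6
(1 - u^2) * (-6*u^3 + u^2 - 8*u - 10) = 6*u^5 - u^4 + 2*u^3 + 11*u^2 - 8*u - 10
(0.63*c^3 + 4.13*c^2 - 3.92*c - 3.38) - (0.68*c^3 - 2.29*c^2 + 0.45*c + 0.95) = -0.05*c^3 + 6.42*c^2 - 4.37*c - 4.33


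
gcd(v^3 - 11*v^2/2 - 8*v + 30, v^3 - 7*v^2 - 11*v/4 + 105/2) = v^2 - 7*v/2 - 15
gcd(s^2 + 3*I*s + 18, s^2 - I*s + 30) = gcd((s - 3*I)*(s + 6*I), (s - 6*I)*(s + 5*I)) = 1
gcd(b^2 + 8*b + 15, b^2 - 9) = b + 3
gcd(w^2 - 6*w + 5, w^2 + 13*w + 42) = 1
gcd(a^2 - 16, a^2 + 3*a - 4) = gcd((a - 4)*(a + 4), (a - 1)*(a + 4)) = a + 4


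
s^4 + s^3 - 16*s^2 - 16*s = s*(s - 4)*(s + 1)*(s + 4)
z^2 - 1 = (z - 1)*(z + 1)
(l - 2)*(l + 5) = l^2 + 3*l - 10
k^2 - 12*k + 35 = (k - 7)*(k - 5)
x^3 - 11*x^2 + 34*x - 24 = (x - 6)*(x - 4)*(x - 1)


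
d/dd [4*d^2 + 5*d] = 8*d + 5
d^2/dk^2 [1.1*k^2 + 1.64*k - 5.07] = 2.20000000000000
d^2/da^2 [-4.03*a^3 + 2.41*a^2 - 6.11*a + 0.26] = 4.82 - 24.18*a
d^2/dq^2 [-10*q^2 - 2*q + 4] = -20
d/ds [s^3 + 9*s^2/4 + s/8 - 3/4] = 3*s^2 + 9*s/2 + 1/8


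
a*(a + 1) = a^2 + a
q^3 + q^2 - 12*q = q*(q - 3)*(q + 4)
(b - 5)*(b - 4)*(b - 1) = b^3 - 10*b^2 + 29*b - 20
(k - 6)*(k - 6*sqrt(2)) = k^2 - 6*sqrt(2)*k - 6*k + 36*sqrt(2)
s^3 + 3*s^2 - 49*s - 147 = (s - 7)*(s + 3)*(s + 7)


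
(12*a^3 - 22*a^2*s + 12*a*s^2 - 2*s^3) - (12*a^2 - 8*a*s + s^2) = 12*a^3 - 22*a^2*s - 12*a^2 + 12*a*s^2 + 8*a*s - 2*s^3 - s^2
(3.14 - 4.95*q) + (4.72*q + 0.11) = 3.25 - 0.23*q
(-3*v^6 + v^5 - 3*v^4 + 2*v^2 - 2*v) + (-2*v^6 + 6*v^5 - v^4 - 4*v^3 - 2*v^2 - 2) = -5*v^6 + 7*v^5 - 4*v^4 - 4*v^3 - 2*v - 2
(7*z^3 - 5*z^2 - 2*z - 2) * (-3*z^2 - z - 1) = -21*z^5 + 8*z^4 + 4*z^3 + 13*z^2 + 4*z + 2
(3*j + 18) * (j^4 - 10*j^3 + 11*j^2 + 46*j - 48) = 3*j^5 - 12*j^4 - 147*j^3 + 336*j^2 + 684*j - 864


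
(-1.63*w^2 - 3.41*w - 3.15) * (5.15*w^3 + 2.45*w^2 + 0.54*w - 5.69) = -8.3945*w^5 - 21.555*w^4 - 25.4572*w^3 - 0.284200000000002*w^2 + 17.7019*w + 17.9235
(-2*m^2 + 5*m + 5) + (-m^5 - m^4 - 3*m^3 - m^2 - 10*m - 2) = -m^5 - m^4 - 3*m^3 - 3*m^2 - 5*m + 3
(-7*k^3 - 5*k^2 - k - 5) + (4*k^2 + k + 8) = -7*k^3 - k^2 + 3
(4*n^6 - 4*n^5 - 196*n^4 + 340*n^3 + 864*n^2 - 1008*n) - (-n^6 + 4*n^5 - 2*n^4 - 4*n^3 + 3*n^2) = 5*n^6 - 8*n^5 - 194*n^4 + 344*n^3 + 861*n^2 - 1008*n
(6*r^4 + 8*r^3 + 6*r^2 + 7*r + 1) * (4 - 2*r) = -12*r^5 + 8*r^4 + 20*r^3 + 10*r^2 + 26*r + 4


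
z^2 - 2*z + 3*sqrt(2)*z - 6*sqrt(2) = (z - 2)*(z + 3*sqrt(2))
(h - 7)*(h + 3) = h^2 - 4*h - 21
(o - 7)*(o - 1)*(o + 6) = o^3 - 2*o^2 - 41*o + 42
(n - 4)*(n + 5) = n^2 + n - 20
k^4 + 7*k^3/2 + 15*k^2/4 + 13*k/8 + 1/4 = (k + 1/2)^3*(k + 2)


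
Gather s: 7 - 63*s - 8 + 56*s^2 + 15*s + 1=56*s^2 - 48*s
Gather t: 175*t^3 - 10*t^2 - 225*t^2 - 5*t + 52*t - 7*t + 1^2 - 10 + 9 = 175*t^3 - 235*t^2 + 40*t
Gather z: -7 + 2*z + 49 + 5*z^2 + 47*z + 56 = 5*z^2 + 49*z + 98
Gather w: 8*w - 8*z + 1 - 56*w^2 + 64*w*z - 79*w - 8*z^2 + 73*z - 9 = -56*w^2 + w*(64*z - 71) - 8*z^2 + 65*z - 8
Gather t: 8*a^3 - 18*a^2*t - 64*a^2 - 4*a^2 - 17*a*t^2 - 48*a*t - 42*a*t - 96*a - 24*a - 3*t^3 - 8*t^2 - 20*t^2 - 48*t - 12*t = 8*a^3 - 68*a^2 - 120*a - 3*t^3 + t^2*(-17*a - 28) + t*(-18*a^2 - 90*a - 60)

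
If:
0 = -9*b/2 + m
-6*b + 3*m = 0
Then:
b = 0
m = 0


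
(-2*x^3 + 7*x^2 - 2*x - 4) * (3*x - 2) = -6*x^4 + 25*x^3 - 20*x^2 - 8*x + 8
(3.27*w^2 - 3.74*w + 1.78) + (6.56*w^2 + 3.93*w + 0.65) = 9.83*w^2 + 0.19*w + 2.43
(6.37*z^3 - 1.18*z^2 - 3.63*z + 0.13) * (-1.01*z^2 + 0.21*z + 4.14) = -6.4337*z^5 + 2.5295*z^4 + 29.7903*z^3 - 5.7788*z^2 - 15.0009*z + 0.5382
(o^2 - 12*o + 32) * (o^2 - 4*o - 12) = o^4 - 16*o^3 + 68*o^2 + 16*o - 384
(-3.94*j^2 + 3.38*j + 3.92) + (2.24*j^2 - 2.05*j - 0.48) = -1.7*j^2 + 1.33*j + 3.44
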